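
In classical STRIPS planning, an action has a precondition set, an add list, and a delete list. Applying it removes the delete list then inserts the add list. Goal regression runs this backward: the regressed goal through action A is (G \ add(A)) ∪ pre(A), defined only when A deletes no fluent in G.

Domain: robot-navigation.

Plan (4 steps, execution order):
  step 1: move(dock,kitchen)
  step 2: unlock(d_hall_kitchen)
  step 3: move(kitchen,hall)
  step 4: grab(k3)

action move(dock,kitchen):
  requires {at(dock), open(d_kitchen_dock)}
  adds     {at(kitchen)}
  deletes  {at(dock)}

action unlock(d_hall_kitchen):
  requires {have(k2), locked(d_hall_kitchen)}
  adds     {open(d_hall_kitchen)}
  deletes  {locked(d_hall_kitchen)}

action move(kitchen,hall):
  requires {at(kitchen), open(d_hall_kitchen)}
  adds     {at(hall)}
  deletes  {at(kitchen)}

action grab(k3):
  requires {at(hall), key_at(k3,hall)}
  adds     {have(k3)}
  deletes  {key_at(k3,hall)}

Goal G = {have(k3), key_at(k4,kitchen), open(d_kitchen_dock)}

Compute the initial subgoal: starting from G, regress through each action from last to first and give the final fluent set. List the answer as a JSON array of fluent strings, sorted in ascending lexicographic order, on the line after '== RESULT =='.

Work backward from the goal:
  through step 4 (grab(k3)): drop {have(k3)}, keep {key_at(k4,kitchen), open(d_kitchen_dock)}, require {at(hall), key_at(k3,hall)}
    → {at(hall), key_at(k3,hall), key_at(k4,kitchen), open(d_kitchen_dock)}
  through step 3 (move(kitchen,hall)): drop {at(hall)}, keep {key_at(k3,hall), key_at(k4,kitchen), open(d_kitchen_dock)}, require {at(kitchen), open(d_hall_kitchen)}
    → {at(kitchen), key_at(k3,hall), key_at(k4,kitchen), open(d_hall_kitchen), open(d_kitchen_dock)}
  through step 2 (unlock(d_hall_kitchen)): drop {open(d_hall_kitchen)}, keep {at(kitchen), key_at(k3,hall), key_at(k4,kitchen), open(d_kitchen_dock)}, require {have(k2), locked(d_hall_kitchen)}
    → {at(kitchen), have(k2), key_at(k3,hall), key_at(k4,kitchen), locked(d_hall_kitchen), open(d_kitchen_dock)}
  through step 1 (move(dock,kitchen)): drop {at(kitchen)}, keep {have(k2), key_at(k3,hall), key_at(k4,kitchen), locked(d_hall_kitchen), open(d_kitchen_dock)}, require {at(dock), open(d_kitchen_dock)}
    → {at(dock), have(k2), key_at(k3,hall), key_at(k4,kitchen), locked(d_hall_kitchen), open(d_kitchen_dock)}

== RESULT ==
["at(dock)", "have(k2)", "key_at(k3,hall)", "key_at(k4,kitchen)", "locked(d_hall_kitchen)", "open(d_kitchen_dock)"]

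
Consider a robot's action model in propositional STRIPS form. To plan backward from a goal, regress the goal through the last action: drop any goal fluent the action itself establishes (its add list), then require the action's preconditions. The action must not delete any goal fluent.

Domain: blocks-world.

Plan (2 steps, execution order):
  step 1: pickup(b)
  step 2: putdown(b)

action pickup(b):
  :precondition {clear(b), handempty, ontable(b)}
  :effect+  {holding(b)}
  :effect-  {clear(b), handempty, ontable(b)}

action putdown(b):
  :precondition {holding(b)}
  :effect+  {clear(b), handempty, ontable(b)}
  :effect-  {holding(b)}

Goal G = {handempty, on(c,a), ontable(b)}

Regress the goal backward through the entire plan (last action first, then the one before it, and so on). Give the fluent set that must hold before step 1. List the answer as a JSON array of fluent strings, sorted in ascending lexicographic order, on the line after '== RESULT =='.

Work backward from the goal:
  through step 2 (putdown(b)): drop {handempty, ontable(b)}, keep {on(c,a)}, require {holding(b)}
    → {holding(b), on(c,a)}
  through step 1 (pickup(b)): drop {holding(b)}, keep {on(c,a)}, require {clear(b), handempty, ontable(b)}
    → {clear(b), handempty, on(c,a), ontable(b)}

== RESULT ==
["clear(b)", "handempty", "on(c,a)", "ontable(b)"]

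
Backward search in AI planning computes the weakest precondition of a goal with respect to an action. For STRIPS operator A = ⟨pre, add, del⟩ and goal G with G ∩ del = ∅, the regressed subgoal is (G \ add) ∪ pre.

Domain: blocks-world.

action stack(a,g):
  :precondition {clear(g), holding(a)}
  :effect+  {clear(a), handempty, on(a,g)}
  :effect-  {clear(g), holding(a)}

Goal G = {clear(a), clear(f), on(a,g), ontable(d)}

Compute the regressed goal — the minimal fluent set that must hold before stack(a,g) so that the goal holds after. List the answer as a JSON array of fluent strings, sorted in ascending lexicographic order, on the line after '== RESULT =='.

Regress:
  G ∩ del = {}  (empty — regression defined)
  G \ add = {clear(a), clear(f), on(a,g), ontable(d)} \ {clear(a), handempty, on(a,g)} = {clear(f), ontable(d)}
  ∪ pre   = {clear(f), ontable(d)} ∪ {clear(g), holding(a)}
          = {clear(f), clear(g), holding(a), ontable(d)}

== RESULT ==
["clear(f)", "clear(g)", "holding(a)", "ontable(d)"]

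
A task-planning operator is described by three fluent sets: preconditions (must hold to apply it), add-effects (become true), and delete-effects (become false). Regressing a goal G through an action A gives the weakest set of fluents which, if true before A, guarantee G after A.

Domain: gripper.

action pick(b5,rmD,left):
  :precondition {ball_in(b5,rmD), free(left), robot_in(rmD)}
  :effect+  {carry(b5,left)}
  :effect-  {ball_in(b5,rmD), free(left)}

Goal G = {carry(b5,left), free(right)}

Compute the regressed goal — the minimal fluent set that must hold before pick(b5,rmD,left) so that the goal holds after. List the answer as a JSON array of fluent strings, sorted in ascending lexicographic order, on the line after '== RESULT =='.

Compute (G \ add) ∪ pre:
  G ∩ del = {}  (empty — regression defined)
  G \ add = {carry(b5,left), free(right)} \ {carry(b5,left)} = {free(right)}
  ∪ pre   = {free(right)} ∪ {ball_in(b5,rmD), free(left), robot_in(rmD)}
          = {ball_in(b5,rmD), free(left), free(right), robot_in(rmD)}

== RESULT ==
["ball_in(b5,rmD)", "free(left)", "free(right)", "robot_in(rmD)"]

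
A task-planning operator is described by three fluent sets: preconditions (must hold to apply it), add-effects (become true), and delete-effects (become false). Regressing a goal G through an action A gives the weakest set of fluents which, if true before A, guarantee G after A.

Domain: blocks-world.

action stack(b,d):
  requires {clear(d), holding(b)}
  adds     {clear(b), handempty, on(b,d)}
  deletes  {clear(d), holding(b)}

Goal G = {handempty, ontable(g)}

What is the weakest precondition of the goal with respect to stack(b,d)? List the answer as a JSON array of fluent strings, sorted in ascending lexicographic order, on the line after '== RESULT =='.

Compute (G \ add) ∪ pre:
  G ∩ del = {}  (empty — regression defined)
  G \ add = {handempty, ontable(g)} \ {clear(b), handempty, on(b,d)} = {ontable(g)}
  ∪ pre   = {ontable(g)} ∪ {clear(d), holding(b)}
          = {clear(d), holding(b), ontable(g)}

== RESULT ==
["clear(d)", "holding(b)", "ontable(g)"]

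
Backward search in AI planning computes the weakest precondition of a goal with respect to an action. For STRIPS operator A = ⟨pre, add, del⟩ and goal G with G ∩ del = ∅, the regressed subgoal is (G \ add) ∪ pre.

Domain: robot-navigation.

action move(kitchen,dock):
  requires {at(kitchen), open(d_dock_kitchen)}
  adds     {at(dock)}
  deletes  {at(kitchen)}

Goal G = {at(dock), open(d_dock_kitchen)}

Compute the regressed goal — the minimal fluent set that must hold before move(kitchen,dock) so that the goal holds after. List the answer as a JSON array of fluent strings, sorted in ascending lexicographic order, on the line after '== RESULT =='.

Regress:
  G ∩ del = {}  (empty — regression defined)
  G \ add = {at(dock), open(d_dock_kitchen)} \ {at(dock)} = {open(d_dock_kitchen)}
  ∪ pre   = {open(d_dock_kitchen)} ∪ {at(kitchen), open(d_dock_kitchen)}
          = {at(kitchen), open(d_dock_kitchen)}

== RESULT ==
["at(kitchen)", "open(d_dock_kitchen)"]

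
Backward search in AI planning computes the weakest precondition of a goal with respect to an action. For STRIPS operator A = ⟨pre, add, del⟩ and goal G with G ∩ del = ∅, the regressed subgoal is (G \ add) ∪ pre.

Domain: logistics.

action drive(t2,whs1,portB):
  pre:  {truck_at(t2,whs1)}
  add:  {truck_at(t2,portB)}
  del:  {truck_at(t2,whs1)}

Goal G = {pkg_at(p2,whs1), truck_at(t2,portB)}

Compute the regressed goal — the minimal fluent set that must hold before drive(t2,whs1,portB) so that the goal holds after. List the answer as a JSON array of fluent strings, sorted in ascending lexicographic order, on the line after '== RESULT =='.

Regress:
  G ∩ del = {}  (empty — regression defined)
  G \ add = {pkg_at(p2,whs1), truck_at(t2,portB)} \ {truck_at(t2,portB)} = {pkg_at(p2,whs1)}
  ∪ pre   = {pkg_at(p2,whs1)} ∪ {truck_at(t2,whs1)}
          = {pkg_at(p2,whs1), truck_at(t2,whs1)}

== RESULT ==
["pkg_at(p2,whs1)", "truck_at(t2,whs1)"]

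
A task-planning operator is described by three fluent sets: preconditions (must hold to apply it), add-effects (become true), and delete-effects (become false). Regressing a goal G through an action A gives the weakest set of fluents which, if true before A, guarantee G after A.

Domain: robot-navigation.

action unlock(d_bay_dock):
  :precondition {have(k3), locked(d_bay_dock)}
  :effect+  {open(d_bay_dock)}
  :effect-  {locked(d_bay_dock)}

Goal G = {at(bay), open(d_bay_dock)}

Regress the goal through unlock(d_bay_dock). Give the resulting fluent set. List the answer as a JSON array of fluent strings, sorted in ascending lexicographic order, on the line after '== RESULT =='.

Compute (G \ add) ∪ pre:
  G ∩ del = {}  (empty — regression defined)
  G \ add = {at(bay), open(d_bay_dock)} \ {open(d_bay_dock)} = {at(bay)}
  ∪ pre   = {at(bay)} ∪ {have(k3), locked(d_bay_dock)}
          = {at(bay), have(k3), locked(d_bay_dock)}

== RESULT ==
["at(bay)", "have(k3)", "locked(d_bay_dock)"]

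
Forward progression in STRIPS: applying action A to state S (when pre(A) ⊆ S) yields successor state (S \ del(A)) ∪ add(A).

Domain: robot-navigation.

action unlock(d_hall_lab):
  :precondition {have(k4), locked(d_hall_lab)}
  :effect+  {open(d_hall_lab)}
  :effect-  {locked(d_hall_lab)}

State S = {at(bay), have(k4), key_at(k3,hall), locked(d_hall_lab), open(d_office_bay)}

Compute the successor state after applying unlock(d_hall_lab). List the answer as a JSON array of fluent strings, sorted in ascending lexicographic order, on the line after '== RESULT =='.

Progress:
  pre ⊆ S: {have(k4), locked(d_hall_lab)} ⊆ S  — applicable
  S \ del = {at(bay), have(k4), key_at(k3,hall), open(d_office_bay)}
  ∪ add   = {at(bay), have(k4), key_at(k3,hall), open(d_hall_lab), open(d_office_bay)}

== RESULT ==
["at(bay)", "have(k4)", "key_at(k3,hall)", "open(d_hall_lab)", "open(d_office_bay)"]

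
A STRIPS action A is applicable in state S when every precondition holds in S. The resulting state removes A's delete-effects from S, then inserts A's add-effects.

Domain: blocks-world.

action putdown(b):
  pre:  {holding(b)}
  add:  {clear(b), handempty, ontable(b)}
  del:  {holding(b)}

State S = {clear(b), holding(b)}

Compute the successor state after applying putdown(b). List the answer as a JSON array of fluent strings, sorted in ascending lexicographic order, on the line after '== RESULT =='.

Compute (S \ del) ∪ add:
  pre ⊆ S: {holding(b)} ⊆ S  — applicable
  S \ del = {clear(b)}
  ∪ add   = {clear(b), handempty, ontable(b)}

== RESULT ==
["clear(b)", "handempty", "ontable(b)"]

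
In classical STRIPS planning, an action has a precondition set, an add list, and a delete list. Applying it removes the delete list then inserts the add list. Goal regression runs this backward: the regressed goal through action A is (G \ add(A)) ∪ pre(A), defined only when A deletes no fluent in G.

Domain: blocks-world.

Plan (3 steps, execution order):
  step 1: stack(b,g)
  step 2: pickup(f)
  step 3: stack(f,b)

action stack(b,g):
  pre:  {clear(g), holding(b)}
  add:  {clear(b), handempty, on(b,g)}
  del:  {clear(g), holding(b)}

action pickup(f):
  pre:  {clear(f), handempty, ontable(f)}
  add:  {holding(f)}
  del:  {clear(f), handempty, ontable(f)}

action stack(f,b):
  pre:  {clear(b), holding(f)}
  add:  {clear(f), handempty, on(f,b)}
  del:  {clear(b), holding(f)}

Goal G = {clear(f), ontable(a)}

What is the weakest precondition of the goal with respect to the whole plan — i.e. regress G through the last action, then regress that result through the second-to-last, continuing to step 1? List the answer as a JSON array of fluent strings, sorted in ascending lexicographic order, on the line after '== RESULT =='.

Regress step by step:
  through step 3 (stack(f,b)): drop {clear(f)}, keep {ontable(a)}, require {clear(b), holding(f)}
    → {clear(b), holding(f), ontable(a)}
  through step 2 (pickup(f)): drop {holding(f)}, keep {clear(b), ontable(a)}, require {clear(f), handempty, ontable(f)}
    → {clear(b), clear(f), handempty, ontable(a), ontable(f)}
  through step 1 (stack(b,g)): drop {clear(b), handempty}, keep {clear(f), ontable(a), ontable(f)}, require {clear(g), holding(b)}
    → {clear(f), clear(g), holding(b), ontable(a), ontable(f)}

== RESULT ==
["clear(f)", "clear(g)", "holding(b)", "ontable(a)", "ontable(f)"]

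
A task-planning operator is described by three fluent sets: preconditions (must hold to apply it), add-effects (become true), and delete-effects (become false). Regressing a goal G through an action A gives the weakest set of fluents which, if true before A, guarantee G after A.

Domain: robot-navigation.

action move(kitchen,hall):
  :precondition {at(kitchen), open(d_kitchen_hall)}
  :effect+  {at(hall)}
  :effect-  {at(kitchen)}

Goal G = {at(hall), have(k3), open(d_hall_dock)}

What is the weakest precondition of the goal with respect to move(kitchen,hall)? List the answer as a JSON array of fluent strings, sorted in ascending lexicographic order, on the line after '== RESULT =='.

Compute (G \ add) ∪ pre:
  G ∩ del = {}  (empty — regression defined)
  G \ add = {at(hall), have(k3), open(d_hall_dock)} \ {at(hall)} = {have(k3), open(d_hall_dock)}
  ∪ pre   = {have(k3), open(d_hall_dock)} ∪ {at(kitchen), open(d_kitchen_hall)}
          = {at(kitchen), have(k3), open(d_hall_dock), open(d_kitchen_hall)}

== RESULT ==
["at(kitchen)", "have(k3)", "open(d_hall_dock)", "open(d_kitchen_hall)"]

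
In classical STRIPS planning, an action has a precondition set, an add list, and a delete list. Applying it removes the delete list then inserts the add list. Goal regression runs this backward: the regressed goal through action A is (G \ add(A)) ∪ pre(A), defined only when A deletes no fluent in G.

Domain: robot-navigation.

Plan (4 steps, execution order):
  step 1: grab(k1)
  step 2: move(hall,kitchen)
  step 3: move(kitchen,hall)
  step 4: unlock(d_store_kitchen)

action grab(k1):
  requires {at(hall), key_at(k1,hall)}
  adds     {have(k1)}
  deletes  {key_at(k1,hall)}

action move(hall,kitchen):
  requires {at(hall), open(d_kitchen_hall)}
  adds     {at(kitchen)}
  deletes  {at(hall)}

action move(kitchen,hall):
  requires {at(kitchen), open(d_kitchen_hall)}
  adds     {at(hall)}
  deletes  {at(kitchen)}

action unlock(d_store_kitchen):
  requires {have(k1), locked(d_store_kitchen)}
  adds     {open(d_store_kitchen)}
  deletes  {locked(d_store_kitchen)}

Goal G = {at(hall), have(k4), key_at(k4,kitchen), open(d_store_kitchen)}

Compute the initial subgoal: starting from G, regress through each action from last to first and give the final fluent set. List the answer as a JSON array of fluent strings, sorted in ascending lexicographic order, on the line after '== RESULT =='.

Regress step by step:
  through step 4 (unlock(d_store_kitchen)): drop {open(d_store_kitchen)}, keep {at(hall), have(k4), key_at(k4,kitchen)}, require {have(k1), locked(d_store_kitchen)}
    → {at(hall), have(k1), have(k4), key_at(k4,kitchen), locked(d_store_kitchen)}
  through step 3 (move(kitchen,hall)): drop {at(hall)}, keep {have(k1), have(k4), key_at(k4,kitchen), locked(d_store_kitchen)}, require {at(kitchen), open(d_kitchen_hall)}
    → {at(kitchen), have(k1), have(k4), key_at(k4,kitchen), locked(d_store_kitchen), open(d_kitchen_hall)}
  through step 2 (move(hall,kitchen)): drop {at(kitchen)}, keep {have(k1), have(k4), key_at(k4,kitchen), locked(d_store_kitchen), open(d_kitchen_hall)}, require {at(hall), open(d_kitchen_hall)}
    → {at(hall), have(k1), have(k4), key_at(k4,kitchen), locked(d_store_kitchen), open(d_kitchen_hall)}
  through step 1 (grab(k1)): drop {have(k1)}, keep {at(hall), have(k4), key_at(k4,kitchen), locked(d_store_kitchen), open(d_kitchen_hall)}, require {at(hall), key_at(k1,hall)}
    → {at(hall), have(k4), key_at(k1,hall), key_at(k4,kitchen), locked(d_store_kitchen), open(d_kitchen_hall)}

== RESULT ==
["at(hall)", "have(k4)", "key_at(k1,hall)", "key_at(k4,kitchen)", "locked(d_store_kitchen)", "open(d_kitchen_hall)"]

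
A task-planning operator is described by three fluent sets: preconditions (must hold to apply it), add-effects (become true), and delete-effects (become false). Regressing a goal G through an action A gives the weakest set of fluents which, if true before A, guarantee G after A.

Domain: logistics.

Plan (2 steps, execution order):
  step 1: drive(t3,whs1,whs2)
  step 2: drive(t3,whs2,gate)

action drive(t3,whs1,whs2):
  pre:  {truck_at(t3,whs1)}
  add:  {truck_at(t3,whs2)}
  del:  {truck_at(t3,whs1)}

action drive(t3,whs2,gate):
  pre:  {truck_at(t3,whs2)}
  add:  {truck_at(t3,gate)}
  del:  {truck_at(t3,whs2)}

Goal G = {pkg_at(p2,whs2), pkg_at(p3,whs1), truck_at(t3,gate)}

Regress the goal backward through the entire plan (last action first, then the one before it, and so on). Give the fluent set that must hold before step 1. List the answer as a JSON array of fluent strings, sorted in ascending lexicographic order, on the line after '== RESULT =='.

Regress step by step:
  through step 2 (drive(t3,whs2,gate)): drop {truck_at(t3,gate)}, keep {pkg_at(p2,whs2), pkg_at(p3,whs1)}, require {truck_at(t3,whs2)}
    → {pkg_at(p2,whs2), pkg_at(p3,whs1), truck_at(t3,whs2)}
  through step 1 (drive(t3,whs1,whs2)): drop {truck_at(t3,whs2)}, keep {pkg_at(p2,whs2), pkg_at(p3,whs1)}, require {truck_at(t3,whs1)}
    → {pkg_at(p2,whs2), pkg_at(p3,whs1), truck_at(t3,whs1)}

== RESULT ==
["pkg_at(p2,whs2)", "pkg_at(p3,whs1)", "truck_at(t3,whs1)"]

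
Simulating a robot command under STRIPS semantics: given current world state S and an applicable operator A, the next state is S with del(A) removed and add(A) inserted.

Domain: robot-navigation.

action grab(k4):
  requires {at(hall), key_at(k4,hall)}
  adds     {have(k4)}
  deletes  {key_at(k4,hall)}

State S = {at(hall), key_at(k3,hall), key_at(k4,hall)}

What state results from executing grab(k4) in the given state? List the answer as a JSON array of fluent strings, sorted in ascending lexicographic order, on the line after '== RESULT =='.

Progress:
  pre ⊆ S: {at(hall), key_at(k4,hall)} ⊆ S  — applicable
  S \ del = {at(hall), key_at(k3,hall)}
  ∪ add   = {at(hall), have(k4), key_at(k3,hall)}

== RESULT ==
["at(hall)", "have(k4)", "key_at(k3,hall)"]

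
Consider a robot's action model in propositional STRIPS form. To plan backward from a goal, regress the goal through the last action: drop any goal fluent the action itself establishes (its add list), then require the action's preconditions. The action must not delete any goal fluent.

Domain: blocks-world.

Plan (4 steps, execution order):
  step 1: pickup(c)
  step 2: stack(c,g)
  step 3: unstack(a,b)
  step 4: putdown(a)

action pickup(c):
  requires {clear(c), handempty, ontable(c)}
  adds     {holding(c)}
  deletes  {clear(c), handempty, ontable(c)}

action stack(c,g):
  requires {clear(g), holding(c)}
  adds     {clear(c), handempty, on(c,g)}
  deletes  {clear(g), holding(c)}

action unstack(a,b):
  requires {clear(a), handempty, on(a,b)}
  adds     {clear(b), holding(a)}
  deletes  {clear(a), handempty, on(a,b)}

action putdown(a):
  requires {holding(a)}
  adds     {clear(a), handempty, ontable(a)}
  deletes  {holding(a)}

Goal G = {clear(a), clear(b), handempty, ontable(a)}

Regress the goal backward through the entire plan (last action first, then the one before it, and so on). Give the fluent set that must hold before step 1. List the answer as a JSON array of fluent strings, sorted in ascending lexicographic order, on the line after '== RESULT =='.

Work backward from the goal:
  through step 4 (putdown(a)): drop {clear(a), handempty, ontable(a)}, keep {clear(b)}, require {holding(a)}
    → {clear(b), holding(a)}
  through step 3 (unstack(a,b)): drop {clear(b), holding(a)}, keep {}, require {clear(a), handempty, on(a,b)}
    → {clear(a), handempty, on(a,b)}
  through step 2 (stack(c,g)): drop {handempty}, keep {clear(a), on(a,b)}, require {clear(g), holding(c)}
    → {clear(a), clear(g), holding(c), on(a,b)}
  through step 1 (pickup(c)): drop {holding(c)}, keep {clear(a), clear(g), on(a,b)}, require {clear(c), handempty, ontable(c)}
    → {clear(a), clear(c), clear(g), handempty, on(a,b), ontable(c)}

== RESULT ==
["clear(a)", "clear(c)", "clear(g)", "handempty", "on(a,b)", "ontable(c)"]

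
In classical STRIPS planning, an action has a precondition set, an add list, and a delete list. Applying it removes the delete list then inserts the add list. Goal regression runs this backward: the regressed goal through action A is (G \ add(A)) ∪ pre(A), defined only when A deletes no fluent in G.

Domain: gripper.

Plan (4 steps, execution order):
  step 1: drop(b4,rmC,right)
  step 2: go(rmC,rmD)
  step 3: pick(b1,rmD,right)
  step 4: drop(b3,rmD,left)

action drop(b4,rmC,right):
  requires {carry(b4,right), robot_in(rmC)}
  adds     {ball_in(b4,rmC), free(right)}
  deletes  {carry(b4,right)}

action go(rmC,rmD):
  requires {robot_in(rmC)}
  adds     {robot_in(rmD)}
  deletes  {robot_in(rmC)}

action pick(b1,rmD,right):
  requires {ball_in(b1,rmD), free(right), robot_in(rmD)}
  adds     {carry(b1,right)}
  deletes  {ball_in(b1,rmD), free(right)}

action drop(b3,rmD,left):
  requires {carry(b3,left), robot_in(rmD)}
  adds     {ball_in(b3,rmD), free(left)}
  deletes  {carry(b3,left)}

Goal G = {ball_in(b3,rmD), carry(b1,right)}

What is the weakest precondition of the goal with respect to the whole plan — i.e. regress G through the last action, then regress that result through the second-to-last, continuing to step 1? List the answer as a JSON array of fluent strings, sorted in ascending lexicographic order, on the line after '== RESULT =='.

Regress step by step:
  through step 4 (drop(b3,rmD,left)): drop {ball_in(b3,rmD)}, keep {carry(b1,right)}, require {carry(b3,left), robot_in(rmD)}
    → {carry(b1,right), carry(b3,left), robot_in(rmD)}
  through step 3 (pick(b1,rmD,right)): drop {carry(b1,right)}, keep {carry(b3,left), robot_in(rmD)}, require {ball_in(b1,rmD), free(right), robot_in(rmD)}
    → {ball_in(b1,rmD), carry(b3,left), free(right), robot_in(rmD)}
  through step 2 (go(rmC,rmD)): drop {robot_in(rmD)}, keep {ball_in(b1,rmD), carry(b3,left), free(right)}, require {robot_in(rmC)}
    → {ball_in(b1,rmD), carry(b3,left), free(right), robot_in(rmC)}
  through step 1 (drop(b4,rmC,right)): drop {free(right)}, keep {ball_in(b1,rmD), carry(b3,left), robot_in(rmC)}, require {carry(b4,right), robot_in(rmC)}
    → {ball_in(b1,rmD), carry(b3,left), carry(b4,right), robot_in(rmC)}

== RESULT ==
["ball_in(b1,rmD)", "carry(b3,left)", "carry(b4,right)", "robot_in(rmC)"]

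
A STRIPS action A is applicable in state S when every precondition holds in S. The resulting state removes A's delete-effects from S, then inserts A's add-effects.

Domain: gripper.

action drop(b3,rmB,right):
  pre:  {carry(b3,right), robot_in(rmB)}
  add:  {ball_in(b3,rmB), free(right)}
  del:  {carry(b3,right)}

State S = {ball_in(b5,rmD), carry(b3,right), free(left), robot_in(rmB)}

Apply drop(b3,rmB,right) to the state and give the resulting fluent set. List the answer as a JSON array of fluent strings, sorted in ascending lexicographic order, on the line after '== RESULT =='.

Compute (S \ del) ∪ add:
  pre ⊆ S: {carry(b3,right), robot_in(rmB)} ⊆ S  — applicable
  S \ del = {ball_in(b5,rmD), free(left), robot_in(rmB)}
  ∪ add   = {ball_in(b3,rmB), ball_in(b5,rmD), free(left), free(right), robot_in(rmB)}

== RESULT ==
["ball_in(b3,rmB)", "ball_in(b5,rmD)", "free(left)", "free(right)", "robot_in(rmB)"]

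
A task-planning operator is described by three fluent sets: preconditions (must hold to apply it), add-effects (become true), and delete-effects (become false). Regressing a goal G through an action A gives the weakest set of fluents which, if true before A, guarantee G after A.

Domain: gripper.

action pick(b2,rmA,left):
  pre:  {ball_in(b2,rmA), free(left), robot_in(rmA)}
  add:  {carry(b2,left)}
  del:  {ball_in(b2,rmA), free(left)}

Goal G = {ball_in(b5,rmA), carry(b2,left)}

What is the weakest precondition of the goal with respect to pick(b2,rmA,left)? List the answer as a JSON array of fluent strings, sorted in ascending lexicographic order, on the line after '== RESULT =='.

Compute (G \ add) ∪ pre:
  G ∩ del = {}  (empty — regression defined)
  G \ add = {ball_in(b5,rmA), carry(b2,left)} \ {carry(b2,left)} = {ball_in(b5,rmA)}
  ∪ pre   = {ball_in(b5,rmA)} ∪ {ball_in(b2,rmA), free(left), robot_in(rmA)}
          = {ball_in(b2,rmA), ball_in(b5,rmA), free(left), robot_in(rmA)}

== RESULT ==
["ball_in(b2,rmA)", "ball_in(b5,rmA)", "free(left)", "robot_in(rmA)"]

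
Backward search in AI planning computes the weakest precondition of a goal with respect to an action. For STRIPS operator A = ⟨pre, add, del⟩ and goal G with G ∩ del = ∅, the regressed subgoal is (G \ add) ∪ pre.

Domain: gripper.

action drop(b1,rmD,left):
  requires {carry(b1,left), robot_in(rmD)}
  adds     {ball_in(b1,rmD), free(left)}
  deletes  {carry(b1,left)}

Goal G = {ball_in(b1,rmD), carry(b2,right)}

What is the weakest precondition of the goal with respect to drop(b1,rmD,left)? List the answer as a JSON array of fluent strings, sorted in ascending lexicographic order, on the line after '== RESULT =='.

Compute (G \ add) ∪ pre:
  G ∩ del = {}  (empty — regression defined)
  G \ add = {ball_in(b1,rmD), carry(b2,right)} \ {ball_in(b1,rmD), free(left)} = {carry(b2,right)}
  ∪ pre   = {carry(b2,right)} ∪ {carry(b1,left), robot_in(rmD)}
          = {carry(b1,left), carry(b2,right), robot_in(rmD)}

== RESULT ==
["carry(b1,left)", "carry(b2,right)", "robot_in(rmD)"]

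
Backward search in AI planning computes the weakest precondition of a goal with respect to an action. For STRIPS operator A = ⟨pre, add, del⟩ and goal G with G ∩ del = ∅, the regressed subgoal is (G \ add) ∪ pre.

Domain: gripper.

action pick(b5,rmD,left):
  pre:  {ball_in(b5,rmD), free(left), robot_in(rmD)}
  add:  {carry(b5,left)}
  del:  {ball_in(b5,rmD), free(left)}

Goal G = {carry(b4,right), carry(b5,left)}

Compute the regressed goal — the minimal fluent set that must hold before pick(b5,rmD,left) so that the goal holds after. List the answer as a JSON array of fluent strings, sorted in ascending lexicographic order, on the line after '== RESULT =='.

Regress:
  G ∩ del = {}  (empty — regression defined)
  G \ add = {carry(b4,right), carry(b5,left)} \ {carry(b5,left)} = {carry(b4,right)}
  ∪ pre   = {carry(b4,right)} ∪ {ball_in(b5,rmD), free(left), robot_in(rmD)}
          = {ball_in(b5,rmD), carry(b4,right), free(left), robot_in(rmD)}

== RESULT ==
["ball_in(b5,rmD)", "carry(b4,right)", "free(left)", "robot_in(rmD)"]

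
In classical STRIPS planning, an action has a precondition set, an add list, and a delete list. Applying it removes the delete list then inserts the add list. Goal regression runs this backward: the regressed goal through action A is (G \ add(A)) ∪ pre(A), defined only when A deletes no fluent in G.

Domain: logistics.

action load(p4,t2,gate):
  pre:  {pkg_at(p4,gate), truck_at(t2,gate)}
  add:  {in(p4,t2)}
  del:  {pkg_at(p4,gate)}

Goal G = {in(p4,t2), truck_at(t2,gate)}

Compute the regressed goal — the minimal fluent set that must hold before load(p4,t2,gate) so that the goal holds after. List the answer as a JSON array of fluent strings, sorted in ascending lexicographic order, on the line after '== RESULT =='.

Compute (G \ add) ∪ pre:
  G ∩ del = {}  (empty — regression defined)
  G \ add = {in(p4,t2), truck_at(t2,gate)} \ {in(p4,t2)} = {truck_at(t2,gate)}
  ∪ pre   = {truck_at(t2,gate)} ∪ {pkg_at(p4,gate), truck_at(t2,gate)}
          = {pkg_at(p4,gate), truck_at(t2,gate)}

== RESULT ==
["pkg_at(p4,gate)", "truck_at(t2,gate)"]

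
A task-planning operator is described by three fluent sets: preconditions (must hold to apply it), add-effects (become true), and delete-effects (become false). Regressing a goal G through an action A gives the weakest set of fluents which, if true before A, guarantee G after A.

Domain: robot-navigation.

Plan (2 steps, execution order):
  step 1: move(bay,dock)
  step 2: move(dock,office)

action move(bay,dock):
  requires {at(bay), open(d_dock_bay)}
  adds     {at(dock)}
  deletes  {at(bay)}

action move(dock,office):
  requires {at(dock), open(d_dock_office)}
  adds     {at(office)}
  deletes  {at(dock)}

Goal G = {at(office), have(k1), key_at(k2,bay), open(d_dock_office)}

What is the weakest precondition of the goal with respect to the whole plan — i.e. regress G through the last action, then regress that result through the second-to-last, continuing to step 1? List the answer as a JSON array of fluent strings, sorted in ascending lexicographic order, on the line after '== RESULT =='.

Work backward from the goal:
  through step 2 (move(dock,office)): drop {at(office)}, keep {have(k1), key_at(k2,bay), open(d_dock_office)}, require {at(dock), open(d_dock_office)}
    → {at(dock), have(k1), key_at(k2,bay), open(d_dock_office)}
  through step 1 (move(bay,dock)): drop {at(dock)}, keep {have(k1), key_at(k2,bay), open(d_dock_office)}, require {at(bay), open(d_dock_bay)}
    → {at(bay), have(k1), key_at(k2,bay), open(d_dock_bay), open(d_dock_office)}

== RESULT ==
["at(bay)", "have(k1)", "key_at(k2,bay)", "open(d_dock_bay)", "open(d_dock_office)"]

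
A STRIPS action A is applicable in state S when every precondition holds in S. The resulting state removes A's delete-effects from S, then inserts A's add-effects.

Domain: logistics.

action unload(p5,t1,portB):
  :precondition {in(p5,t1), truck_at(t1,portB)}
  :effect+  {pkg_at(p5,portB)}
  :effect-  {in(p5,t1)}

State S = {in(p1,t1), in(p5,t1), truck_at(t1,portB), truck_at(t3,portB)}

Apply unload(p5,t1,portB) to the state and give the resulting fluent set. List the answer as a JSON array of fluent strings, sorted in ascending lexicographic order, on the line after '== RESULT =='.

Compute (S \ del) ∪ add:
  pre ⊆ S: {in(p5,t1), truck_at(t1,portB)} ⊆ S  — applicable
  S \ del = {in(p1,t1), truck_at(t1,portB), truck_at(t3,portB)}
  ∪ add   = {in(p1,t1), pkg_at(p5,portB), truck_at(t1,portB), truck_at(t3,portB)}

== RESULT ==
["in(p1,t1)", "pkg_at(p5,portB)", "truck_at(t1,portB)", "truck_at(t3,portB)"]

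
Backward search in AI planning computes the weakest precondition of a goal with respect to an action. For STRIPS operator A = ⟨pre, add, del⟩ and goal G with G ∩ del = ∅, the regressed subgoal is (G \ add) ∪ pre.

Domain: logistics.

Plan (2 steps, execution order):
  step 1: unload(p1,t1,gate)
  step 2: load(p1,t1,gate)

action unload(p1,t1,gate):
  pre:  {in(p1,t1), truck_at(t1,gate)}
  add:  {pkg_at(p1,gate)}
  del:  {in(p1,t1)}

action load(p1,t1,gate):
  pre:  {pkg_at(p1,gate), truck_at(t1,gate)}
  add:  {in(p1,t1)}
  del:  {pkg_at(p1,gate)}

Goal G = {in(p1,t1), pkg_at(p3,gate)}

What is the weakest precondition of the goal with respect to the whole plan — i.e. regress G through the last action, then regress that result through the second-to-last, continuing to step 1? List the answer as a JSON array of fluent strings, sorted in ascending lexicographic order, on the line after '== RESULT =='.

Work backward from the goal:
  through step 2 (load(p1,t1,gate)): drop {in(p1,t1)}, keep {pkg_at(p3,gate)}, require {pkg_at(p1,gate), truck_at(t1,gate)}
    → {pkg_at(p1,gate), pkg_at(p3,gate), truck_at(t1,gate)}
  through step 1 (unload(p1,t1,gate)): drop {pkg_at(p1,gate)}, keep {pkg_at(p3,gate), truck_at(t1,gate)}, require {in(p1,t1), truck_at(t1,gate)}
    → {in(p1,t1), pkg_at(p3,gate), truck_at(t1,gate)}

== RESULT ==
["in(p1,t1)", "pkg_at(p3,gate)", "truck_at(t1,gate)"]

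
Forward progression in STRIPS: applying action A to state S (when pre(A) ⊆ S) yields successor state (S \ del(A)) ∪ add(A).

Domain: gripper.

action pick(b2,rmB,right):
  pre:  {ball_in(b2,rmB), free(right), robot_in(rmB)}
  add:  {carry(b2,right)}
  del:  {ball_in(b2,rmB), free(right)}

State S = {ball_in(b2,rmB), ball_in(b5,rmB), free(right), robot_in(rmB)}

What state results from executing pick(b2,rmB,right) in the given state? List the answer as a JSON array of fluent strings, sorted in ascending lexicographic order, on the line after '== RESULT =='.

Progress:
  pre ⊆ S: {ball_in(b2,rmB), free(right), robot_in(rmB)} ⊆ S  — applicable
  S \ del = {ball_in(b5,rmB), robot_in(rmB)}
  ∪ add   = {ball_in(b5,rmB), carry(b2,right), robot_in(rmB)}

== RESULT ==
["ball_in(b5,rmB)", "carry(b2,right)", "robot_in(rmB)"]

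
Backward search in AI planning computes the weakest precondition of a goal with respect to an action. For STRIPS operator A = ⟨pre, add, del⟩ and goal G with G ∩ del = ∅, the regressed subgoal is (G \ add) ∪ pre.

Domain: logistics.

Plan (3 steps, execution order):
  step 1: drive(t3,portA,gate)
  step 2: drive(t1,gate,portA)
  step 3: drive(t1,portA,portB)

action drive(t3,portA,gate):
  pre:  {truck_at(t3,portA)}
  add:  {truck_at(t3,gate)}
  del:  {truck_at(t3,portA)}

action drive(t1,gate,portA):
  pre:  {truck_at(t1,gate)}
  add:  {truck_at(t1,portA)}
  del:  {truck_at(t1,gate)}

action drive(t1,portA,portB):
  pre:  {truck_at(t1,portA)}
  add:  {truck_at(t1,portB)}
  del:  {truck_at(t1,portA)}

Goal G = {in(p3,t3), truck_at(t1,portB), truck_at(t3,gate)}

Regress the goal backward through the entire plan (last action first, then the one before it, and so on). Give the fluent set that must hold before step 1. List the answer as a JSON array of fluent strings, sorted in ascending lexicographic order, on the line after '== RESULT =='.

Regress step by step:
  through step 3 (drive(t1,portA,portB)): drop {truck_at(t1,portB)}, keep {in(p3,t3), truck_at(t3,gate)}, require {truck_at(t1,portA)}
    → {in(p3,t3), truck_at(t1,portA), truck_at(t3,gate)}
  through step 2 (drive(t1,gate,portA)): drop {truck_at(t1,portA)}, keep {in(p3,t3), truck_at(t3,gate)}, require {truck_at(t1,gate)}
    → {in(p3,t3), truck_at(t1,gate), truck_at(t3,gate)}
  through step 1 (drive(t3,portA,gate)): drop {truck_at(t3,gate)}, keep {in(p3,t3), truck_at(t1,gate)}, require {truck_at(t3,portA)}
    → {in(p3,t3), truck_at(t1,gate), truck_at(t3,portA)}

== RESULT ==
["in(p3,t3)", "truck_at(t1,gate)", "truck_at(t3,portA)"]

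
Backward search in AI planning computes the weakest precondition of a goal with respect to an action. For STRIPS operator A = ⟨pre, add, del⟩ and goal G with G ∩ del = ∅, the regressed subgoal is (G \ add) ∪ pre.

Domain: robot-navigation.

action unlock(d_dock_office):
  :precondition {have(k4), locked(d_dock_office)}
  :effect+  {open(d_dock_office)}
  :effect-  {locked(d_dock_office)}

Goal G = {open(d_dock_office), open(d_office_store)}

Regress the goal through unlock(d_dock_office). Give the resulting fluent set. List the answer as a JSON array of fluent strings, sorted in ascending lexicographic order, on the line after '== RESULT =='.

Regress:
  G ∩ del = {}  (empty — regression defined)
  G \ add = {open(d_dock_office), open(d_office_store)} \ {open(d_dock_office)} = {open(d_office_store)}
  ∪ pre   = {open(d_office_store)} ∪ {have(k4), locked(d_dock_office)}
          = {have(k4), locked(d_dock_office), open(d_office_store)}

== RESULT ==
["have(k4)", "locked(d_dock_office)", "open(d_office_store)"]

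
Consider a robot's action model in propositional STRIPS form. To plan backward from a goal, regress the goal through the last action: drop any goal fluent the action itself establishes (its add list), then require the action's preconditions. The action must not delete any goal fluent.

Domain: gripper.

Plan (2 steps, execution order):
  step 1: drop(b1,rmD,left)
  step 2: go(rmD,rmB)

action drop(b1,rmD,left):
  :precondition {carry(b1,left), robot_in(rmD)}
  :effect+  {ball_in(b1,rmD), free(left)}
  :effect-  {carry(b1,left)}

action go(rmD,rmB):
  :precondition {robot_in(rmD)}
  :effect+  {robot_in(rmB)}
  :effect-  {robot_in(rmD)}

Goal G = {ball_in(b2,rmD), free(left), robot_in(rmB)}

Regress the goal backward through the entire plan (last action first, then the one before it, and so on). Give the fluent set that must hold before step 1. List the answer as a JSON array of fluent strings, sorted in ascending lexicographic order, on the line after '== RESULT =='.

Work backward from the goal:
  through step 2 (go(rmD,rmB)): drop {robot_in(rmB)}, keep {ball_in(b2,rmD), free(left)}, require {robot_in(rmD)}
    → {ball_in(b2,rmD), free(left), robot_in(rmD)}
  through step 1 (drop(b1,rmD,left)): drop {free(left)}, keep {ball_in(b2,rmD), robot_in(rmD)}, require {carry(b1,left), robot_in(rmD)}
    → {ball_in(b2,rmD), carry(b1,left), robot_in(rmD)}

== RESULT ==
["ball_in(b2,rmD)", "carry(b1,left)", "robot_in(rmD)"]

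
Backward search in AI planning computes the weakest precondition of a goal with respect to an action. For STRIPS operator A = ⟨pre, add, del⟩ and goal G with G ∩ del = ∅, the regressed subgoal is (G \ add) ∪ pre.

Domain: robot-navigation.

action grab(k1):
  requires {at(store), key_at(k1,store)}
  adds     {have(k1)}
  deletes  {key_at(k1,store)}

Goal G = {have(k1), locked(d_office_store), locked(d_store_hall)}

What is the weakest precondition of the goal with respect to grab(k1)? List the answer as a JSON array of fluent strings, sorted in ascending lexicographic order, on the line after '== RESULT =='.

Compute (G \ add) ∪ pre:
  G ∩ del = {}  (empty — regression defined)
  G \ add = {have(k1), locked(d_office_store), locked(d_store_hall)} \ {have(k1)} = {locked(d_office_store), locked(d_store_hall)}
  ∪ pre   = {locked(d_office_store), locked(d_store_hall)} ∪ {at(store), key_at(k1,store)}
          = {at(store), key_at(k1,store), locked(d_office_store), locked(d_store_hall)}

== RESULT ==
["at(store)", "key_at(k1,store)", "locked(d_office_store)", "locked(d_store_hall)"]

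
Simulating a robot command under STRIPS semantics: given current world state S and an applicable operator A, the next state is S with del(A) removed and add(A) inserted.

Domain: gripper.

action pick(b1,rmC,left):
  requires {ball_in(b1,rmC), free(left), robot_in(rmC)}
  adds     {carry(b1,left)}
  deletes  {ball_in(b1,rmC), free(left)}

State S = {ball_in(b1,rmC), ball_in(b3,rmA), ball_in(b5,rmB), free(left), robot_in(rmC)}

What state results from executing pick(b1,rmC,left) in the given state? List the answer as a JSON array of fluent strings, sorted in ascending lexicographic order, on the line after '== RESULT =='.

Compute (S \ del) ∪ add:
  pre ⊆ S: {ball_in(b1,rmC), free(left), robot_in(rmC)} ⊆ S  — applicable
  S \ del = {ball_in(b3,rmA), ball_in(b5,rmB), robot_in(rmC)}
  ∪ add   = {ball_in(b3,rmA), ball_in(b5,rmB), carry(b1,left), robot_in(rmC)}

== RESULT ==
["ball_in(b3,rmA)", "ball_in(b5,rmB)", "carry(b1,left)", "robot_in(rmC)"]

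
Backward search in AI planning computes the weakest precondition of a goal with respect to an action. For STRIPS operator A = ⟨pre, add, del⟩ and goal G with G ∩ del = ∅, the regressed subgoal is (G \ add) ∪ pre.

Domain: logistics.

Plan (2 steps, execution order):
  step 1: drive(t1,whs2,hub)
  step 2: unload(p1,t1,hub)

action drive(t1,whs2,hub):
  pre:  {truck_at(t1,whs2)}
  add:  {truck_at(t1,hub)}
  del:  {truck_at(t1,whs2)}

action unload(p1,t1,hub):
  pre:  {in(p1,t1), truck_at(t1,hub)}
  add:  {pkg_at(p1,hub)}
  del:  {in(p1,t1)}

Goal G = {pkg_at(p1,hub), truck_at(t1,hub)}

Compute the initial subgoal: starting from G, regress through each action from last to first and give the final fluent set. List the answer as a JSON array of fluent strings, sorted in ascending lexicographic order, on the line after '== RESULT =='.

Work backward from the goal:
  through step 2 (unload(p1,t1,hub)): drop {pkg_at(p1,hub)}, keep {truck_at(t1,hub)}, require {in(p1,t1), truck_at(t1,hub)}
    → {in(p1,t1), truck_at(t1,hub)}
  through step 1 (drive(t1,whs2,hub)): drop {truck_at(t1,hub)}, keep {in(p1,t1)}, require {truck_at(t1,whs2)}
    → {in(p1,t1), truck_at(t1,whs2)}

== RESULT ==
["in(p1,t1)", "truck_at(t1,whs2)"]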